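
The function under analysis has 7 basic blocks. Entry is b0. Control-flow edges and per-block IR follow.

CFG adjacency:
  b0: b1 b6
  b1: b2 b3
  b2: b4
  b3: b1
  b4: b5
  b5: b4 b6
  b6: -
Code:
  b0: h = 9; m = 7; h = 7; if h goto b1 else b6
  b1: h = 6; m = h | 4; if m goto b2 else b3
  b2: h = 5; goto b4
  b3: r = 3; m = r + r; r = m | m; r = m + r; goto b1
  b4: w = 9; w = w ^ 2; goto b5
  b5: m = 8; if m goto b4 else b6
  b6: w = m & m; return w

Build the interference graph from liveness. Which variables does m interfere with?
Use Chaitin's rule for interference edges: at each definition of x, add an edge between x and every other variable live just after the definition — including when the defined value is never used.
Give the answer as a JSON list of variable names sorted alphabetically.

Per-block:
  b0 def {h,m} use ∅
  b1 def {h,m} use ∅
  b2 def {h} use ∅
  b3 def {m,r} use ∅
  b4 def {w} use ∅
  b5 def {m} use ∅
  b6 def {w} use {m}

Liveness:
  b0: in=∅ out={m}
  b1: in=∅ out=∅
  b2: in=∅ out=∅
  b3: in=∅ out=∅
  b4: in=∅ out=∅
  b5: in=∅ out={m}
  b6: in={m} out=∅

Interference:
  h: {m}
  m: {h,r}
  r: {m}
  w: ∅

N(m) = ["h", "r"]

Answer: ["h", "r"]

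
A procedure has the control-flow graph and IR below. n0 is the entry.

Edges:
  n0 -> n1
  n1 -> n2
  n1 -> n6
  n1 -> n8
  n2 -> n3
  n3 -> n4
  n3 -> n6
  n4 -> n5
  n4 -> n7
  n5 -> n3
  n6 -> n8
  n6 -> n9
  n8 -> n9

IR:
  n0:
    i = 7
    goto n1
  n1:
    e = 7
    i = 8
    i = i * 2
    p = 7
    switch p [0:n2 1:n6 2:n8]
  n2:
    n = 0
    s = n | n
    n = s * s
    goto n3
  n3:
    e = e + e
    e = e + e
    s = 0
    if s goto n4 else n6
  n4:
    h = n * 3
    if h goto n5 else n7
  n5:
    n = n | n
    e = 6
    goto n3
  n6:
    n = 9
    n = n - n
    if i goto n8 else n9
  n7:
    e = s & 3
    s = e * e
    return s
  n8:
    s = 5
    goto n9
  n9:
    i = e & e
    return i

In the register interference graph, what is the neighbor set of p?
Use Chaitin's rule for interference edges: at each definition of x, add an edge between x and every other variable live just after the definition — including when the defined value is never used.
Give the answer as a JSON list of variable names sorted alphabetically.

Answer: ["e", "i"]

Derivation:
Block summaries:
  n0: {i} / ∅
  n1: {e,i,p} / ∅
  n2: {n,s} / ∅
  n3: {e,s} / {e}
  n4: {h} / {n}
  n5: {e,n} / {n}
  n6: {n} / {i}
  n7: {e,s} / {s}
  n8: {s} / ∅
  n9: {i} / {e}

Backward fixpoint:
  live n0: ∅→∅
  live n1: ∅→{e,i}
  live n2: {e,i}→{e,i,n}
  live n3: {e,i,n}→{e,i,n,s}
  live n4: {i,n,s}→{i,n,s}
  live n5: {i,n}→{e,i,n}
  live n6: {e,i}→{e}
  live n7: {s}→∅
  live n8: {e}→{e}
  live n9: {e}→∅

Conflict graph:
  e: {i,n,p,s}
  h: {i,n,s}
  i: {e,h,n,p,s}
  n: {e,h,i,s}
  p: {e,i}
  s: {e,h,i,n}

N(p) = ["e", "i"]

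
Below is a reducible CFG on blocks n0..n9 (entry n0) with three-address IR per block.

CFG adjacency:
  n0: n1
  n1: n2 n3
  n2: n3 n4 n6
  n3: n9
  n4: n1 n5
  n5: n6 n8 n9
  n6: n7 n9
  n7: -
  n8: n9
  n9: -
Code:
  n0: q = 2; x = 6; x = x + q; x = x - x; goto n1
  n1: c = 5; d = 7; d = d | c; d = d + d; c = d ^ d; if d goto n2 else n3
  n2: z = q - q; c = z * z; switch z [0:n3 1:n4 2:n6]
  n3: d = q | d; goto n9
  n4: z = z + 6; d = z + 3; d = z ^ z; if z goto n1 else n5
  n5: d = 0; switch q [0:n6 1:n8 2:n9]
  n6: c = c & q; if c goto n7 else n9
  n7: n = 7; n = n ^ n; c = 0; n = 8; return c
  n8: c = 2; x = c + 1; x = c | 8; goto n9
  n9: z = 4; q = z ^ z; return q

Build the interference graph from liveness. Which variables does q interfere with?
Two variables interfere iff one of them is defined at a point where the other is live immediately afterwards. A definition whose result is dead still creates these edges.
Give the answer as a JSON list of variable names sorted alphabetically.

Answer: ["c", "d", "x", "z"]

Analysis:
Block summaries:
  n0 def {q,x} use ∅
  n1 def {c,d} use ∅
  n2 def {c,z} use {q}
  n3 def {d} use {d,q}
  n4 def {d,z} use {z}
  n5 def {d} use {q}
  n6 def {c} use {c,q}
  n7 def {c,n} use ∅
  n8 def {c,x} use ∅
  n9 def {q,z} use ∅

Live sets:
  n0 li=∅ lo={q}
  n1 li={q} lo={d,q}
  n2 li={d,q} lo={c,d,q,z}
  n3 li={d,q} lo=∅
  n4 li={c,q,z} lo={c,q}
  n5 li={c,q} lo={c,q}
  n6 li={c,q} lo=∅
  n7 li=∅ lo=∅
  n8 li=∅ lo=∅
  n9 li=∅ lo=∅

Interference:
  c — {d,n,q,x,z}
  d — {c,q,z}
  n — {c}
  q — {c,d,x,z}
  x — {c,q}
  z — {c,d,q}

N(q) = ["c", "d", "x", "z"]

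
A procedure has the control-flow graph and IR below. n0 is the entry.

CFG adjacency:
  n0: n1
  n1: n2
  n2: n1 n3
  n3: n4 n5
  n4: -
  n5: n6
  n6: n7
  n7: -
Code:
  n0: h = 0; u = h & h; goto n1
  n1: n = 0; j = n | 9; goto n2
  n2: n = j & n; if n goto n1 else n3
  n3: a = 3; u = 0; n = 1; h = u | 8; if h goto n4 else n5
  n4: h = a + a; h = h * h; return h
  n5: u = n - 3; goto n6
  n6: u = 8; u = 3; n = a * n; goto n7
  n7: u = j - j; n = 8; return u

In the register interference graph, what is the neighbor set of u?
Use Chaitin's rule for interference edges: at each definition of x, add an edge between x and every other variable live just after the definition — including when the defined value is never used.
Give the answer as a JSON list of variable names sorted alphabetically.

Block summaries:
  n0: def={h,u} ue=∅
  n1: def={j,n} ue=∅
  n2: def={n} ue={j,n}
  n3: def={a,h,n,u} ue=∅
  n4: def={h} ue={a}
  n5: def={u} ue={n}
  n6: def={n,u} ue={a,n}
  n7: def={n,u} ue={j}

Liveness:
  live n0: ∅→∅
  live n1: ∅→{j,n}
  live n2: {j,n}→{j}
  live n3: {j}→{a,j,n}
  live n4: {a}→∅
  live n5: {a,j,n}→{a,j,n}
  live n6: {a,j,n}→{j}
  live n7: {j}→∅

Conflict graph:
  a — {h,j,n,u}
  h — {a,j,n}
  j — {a,h,n,u}
  n — {a,h,j,u}
  u — {a,j,n}

N(u) = ["a", "j", "n"]

Answer: ["a", "j", "n"]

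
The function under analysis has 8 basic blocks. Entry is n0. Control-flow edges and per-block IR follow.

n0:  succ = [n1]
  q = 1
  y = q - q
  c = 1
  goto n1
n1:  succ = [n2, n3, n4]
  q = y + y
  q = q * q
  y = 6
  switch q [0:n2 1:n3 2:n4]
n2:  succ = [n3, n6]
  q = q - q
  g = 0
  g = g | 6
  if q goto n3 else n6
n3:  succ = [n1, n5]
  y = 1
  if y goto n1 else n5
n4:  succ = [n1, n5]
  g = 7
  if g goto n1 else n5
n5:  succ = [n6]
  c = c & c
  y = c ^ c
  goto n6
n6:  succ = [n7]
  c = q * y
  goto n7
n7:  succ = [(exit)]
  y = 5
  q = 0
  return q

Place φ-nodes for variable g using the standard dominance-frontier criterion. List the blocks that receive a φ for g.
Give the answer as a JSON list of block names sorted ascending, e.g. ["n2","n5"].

idom tree: n1←n0 n2←n1 n3←n1 n4←n1 n5←n1 n6←n1 n7←n6
Dom∩ at merges:
  n1: preds {n0,n3,n4}: {n0} ∩ {n0,n1,n3} ∩ {n0,n1,n4} = {n0}; idom=n0
  n3: preds {n1,n2}: {n0,n1} ∩ {n0,n1,n2} = {n0,n1}; idom=n1
  n5: preds {n3,n4}: {n0,n1,n3} ∩ {n0,n1,n4} = {n0,n1}; idom=n1
  n6: preds {n2,n5}: {n0,n1,n2} ∩ {n0,n1,n5} = {n0,n1}; idom=n1

DF walk-up:
  join n1 pred n0: · stop@n0
  join n1 pred n3: n3→n1 stop@n0
  join n1 pred n4: n4→n1 stop@n0
  join n3 pred n1: · stop@n1
  join n3 pred n2: n2 stop@n1
  join n5 pred n3: n3 stop@n1
  join n5 pred n4: n4 stop@n1
  join n6 pred n2: n2 stop@n1
  join n6 pred n5: n5 stop@n1
  n0 → ∅
  n1 → {n1}
  n2 → {n3,n6}
  n3 → {n1,n5}
  n4 → {n1,n5}
  n5 → {n6}
  n6 → ∅
  n7 → ∅

φ for g: defs {n2,n4}
  DF⁺ = {n1,n3,n5,n6}

Answer: ["n1", "n3", "n5", "n6"]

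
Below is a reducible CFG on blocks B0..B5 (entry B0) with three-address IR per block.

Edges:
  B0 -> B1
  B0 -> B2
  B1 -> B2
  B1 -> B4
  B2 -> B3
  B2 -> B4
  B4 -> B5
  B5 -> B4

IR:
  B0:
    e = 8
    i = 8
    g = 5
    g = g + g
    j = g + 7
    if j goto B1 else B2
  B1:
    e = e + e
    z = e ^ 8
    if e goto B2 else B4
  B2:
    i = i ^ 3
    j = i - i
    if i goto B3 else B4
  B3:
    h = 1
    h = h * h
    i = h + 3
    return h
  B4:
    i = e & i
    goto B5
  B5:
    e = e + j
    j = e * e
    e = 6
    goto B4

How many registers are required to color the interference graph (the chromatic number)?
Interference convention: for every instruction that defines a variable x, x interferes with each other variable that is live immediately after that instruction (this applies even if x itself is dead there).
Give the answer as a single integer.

Answer: 4

Analysis:
Block summaries:
  B0: {e,g,i,j} / ∅
  B1: {e,z} / {e}
  B2: {i,j} / {i}
  B3: {h,i} / ∅
  B4: {i} / {e,i}
  B5: {e,j} / {e,j}

Liveness:
  live B0: ∅→{e,i,j}
  live B1: {e,i,j}→{e,i,j}
  live B2: {e,i}→{e,i,j}
  live B3: ∅→∅
  live B4: {e,i,j}→{e,i,j}
  live B5: {e,i,j}→{e,i,j}

Conflict graph:
  e↔{g,i,j,z}
  g↔{e,i}
  h↔{i}
  i↔{e,g,h,j,z}
  j↔{e,i,z}
  z↔{e,i,j}

Chromatic number:
  lower bound: {e,i,j,z} mutually conflict ⇒ χ ≥ 4
  assign e→R1 g→R2 h→R1 i→R0 j→R2 z→R3 — no edge inside a register ⇒ χ ≤ 4
  χ = 4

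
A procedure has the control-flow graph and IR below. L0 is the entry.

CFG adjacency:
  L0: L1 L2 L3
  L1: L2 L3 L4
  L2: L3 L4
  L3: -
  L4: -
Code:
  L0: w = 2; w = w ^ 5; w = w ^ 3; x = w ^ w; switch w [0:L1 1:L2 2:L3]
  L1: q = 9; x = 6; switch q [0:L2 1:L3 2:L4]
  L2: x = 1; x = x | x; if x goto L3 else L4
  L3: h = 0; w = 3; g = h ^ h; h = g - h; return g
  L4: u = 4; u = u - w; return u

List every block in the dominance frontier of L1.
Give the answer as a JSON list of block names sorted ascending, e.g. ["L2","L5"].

Answer: ["L2", "L3", "L4"]

Working:
idom tree: L1←L0 L2←L0 L3←L0 L4←L0
Dom∩ at merges:
  L2: preds {L0,L1}: {L0} ∩ {L0,L1} = {L0}; idom=L0
  L3: preds {L0,L1,L2}: {L0} ∩ {L0,L1} ∩ {L0,L2} = {L0}; idom=L0
  L4: preds {L1,L2}: {L0,L1} ∩ {L0,L2} = {L0}; idom=L0

DF walk-up:
  L2←L0: walk · to L0
  L2←L1: walk L1 to L0
  L3←L0: walk · to L0
  L3←L1: walk L1 to L0
  L3←L2: walk L2 to L0
  L4←L1: walk L1 to L0
  L4←L2: walk L2 to L0
  L0 → ∅
  L1 → {L2,L3,L4}
  L2 → {L3,L4}
  L3 → ∅
  L4 → ∅

DF(L1) = ["L2", "L3", "L4"]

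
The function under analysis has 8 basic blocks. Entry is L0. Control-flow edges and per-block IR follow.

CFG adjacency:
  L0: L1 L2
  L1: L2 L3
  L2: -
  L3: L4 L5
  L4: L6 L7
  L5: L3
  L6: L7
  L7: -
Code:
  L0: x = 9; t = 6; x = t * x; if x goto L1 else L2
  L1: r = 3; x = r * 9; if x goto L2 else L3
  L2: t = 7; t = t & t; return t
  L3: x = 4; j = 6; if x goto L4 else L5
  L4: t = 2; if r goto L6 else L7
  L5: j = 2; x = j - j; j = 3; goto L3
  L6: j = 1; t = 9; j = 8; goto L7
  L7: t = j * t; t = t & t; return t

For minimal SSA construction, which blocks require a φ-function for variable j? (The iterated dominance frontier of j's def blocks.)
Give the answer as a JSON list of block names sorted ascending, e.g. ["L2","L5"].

idom tree: L1←L0 L2←L0 L3←L1 L4←L3 L5←L3 L6←L4 L7←L4
Dom at joins:
  L2: preds {L0,L1}: {L0} ∩ {L0,L1} = {L0}; idom=L0
  L3: preds {L1,L5}: {L0,L1} ∩ {L0,L1,L3,L5} = {L0,L1}; idom=L1
  L7: preds {L4,L6}: {L0,L1,L3,L4} ∩ {L0,L1,L3,L4,L6} = {L0,L1,L3,L4}; idom=L4

DF walk-up:
  L2←L0: walk · to L0
  L2←L1: walk L1 to L0
  L3←L1: walk · to L1
  L3←L5: walk L5→L3 to L1
  L7←L4: walk · to L4
  L7←L6: walk L6 to L4
  L0: DF=∅
  L1: DF={L2}
  L2: DF=∅
  L3: DF={L3}
  L4: DF=∅
  L5: DF={L3}
  L6: DF={L7}
  L7: DF=∅

φ for j: defs {L3,L5,L6}
  DF⁺ = {L3,L7}

Answer: ["L3", "L7"]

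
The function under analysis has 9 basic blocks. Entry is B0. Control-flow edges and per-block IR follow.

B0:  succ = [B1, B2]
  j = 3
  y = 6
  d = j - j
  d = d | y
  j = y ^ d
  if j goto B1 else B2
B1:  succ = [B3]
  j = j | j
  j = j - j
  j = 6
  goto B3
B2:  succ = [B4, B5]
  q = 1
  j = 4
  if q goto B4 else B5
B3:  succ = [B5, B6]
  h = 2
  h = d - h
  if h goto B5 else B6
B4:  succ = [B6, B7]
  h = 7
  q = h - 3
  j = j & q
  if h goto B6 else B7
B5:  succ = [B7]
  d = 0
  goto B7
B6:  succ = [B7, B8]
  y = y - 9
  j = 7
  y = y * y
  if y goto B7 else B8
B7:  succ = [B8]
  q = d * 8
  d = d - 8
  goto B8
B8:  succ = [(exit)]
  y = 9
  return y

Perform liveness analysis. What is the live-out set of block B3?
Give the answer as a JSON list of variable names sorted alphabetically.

Answer: ["d", "y"]

Analysis:
Per-block:
  B0: def={d,j,y} ue=∅
  B1: def={j} ue={j}
  B2: def={j,q} ue=∅
  B3: def={h} ue={d}
  B4: def={h,j,q} ue={j}
  B5: def={d} ue=∅
  B6: def={j,y} ue={y}
  B7: def={d,q} ue={d}
  B8: def={y} ue=∅

Liveness:
  live B0: ∅→{d,j,y}
  live B1: {d,j,y}→{d,y}
  live B2: {d,y}→{d,j,y}
  live B3: {d,y}→{d,y}
  live B4: {d,j,y}→{d,y}
  live B5: ∅→{d}
  live B6: {d,y}→{d}
  live B7: {d}→∅
  live B8: ∅→∅

live-out(B3) = ["d", "y"]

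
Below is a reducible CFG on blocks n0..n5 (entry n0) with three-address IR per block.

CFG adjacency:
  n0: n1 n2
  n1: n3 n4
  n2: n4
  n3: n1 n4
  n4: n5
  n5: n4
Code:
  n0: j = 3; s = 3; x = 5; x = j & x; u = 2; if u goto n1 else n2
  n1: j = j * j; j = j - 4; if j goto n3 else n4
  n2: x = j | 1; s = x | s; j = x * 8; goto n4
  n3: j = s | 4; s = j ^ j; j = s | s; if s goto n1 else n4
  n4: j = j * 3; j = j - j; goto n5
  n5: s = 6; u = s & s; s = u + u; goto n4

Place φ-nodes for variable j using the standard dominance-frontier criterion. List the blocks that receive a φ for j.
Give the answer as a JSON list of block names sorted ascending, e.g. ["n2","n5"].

idom tree: n1←n0 n2←n0 n3←n1 n4←n0 n5←n4
Dom∩ at merges:
  n1: preds {n0,n3}: {n0} ∩ {n0,n1,n3} = {n0}; idom=n0
  n4: preds {n1,n2,n3,n5}: {n0,n1} ∩ {n0,n2} ∩ {n0,n1,n3} ∩ {n0,n4,n5} = {n0}; idom=n0

Frontier:
  join n1 pred n0: · stop@n0
  join n1 pred n3: n3→n1 stop@n0
  join n4 pred n1: n1 stop@n0
  join n4 pred n2: n2 stop@n0
  join n4 pred n3: n3→n1 stop@n0
  join n4 pred n5: n5→n4 stop@n0
  n0 → ∅
  n1 → {n1,n4}
  n2 → {n4}
  n3 → {n1,n4}
  n4 → {n4}
  n5 → {n4}

φ for j: defs {n0,n1,n2,n3,n4}
  DF⁺ = {n1,n4}

Answer: ["n1", "n4"]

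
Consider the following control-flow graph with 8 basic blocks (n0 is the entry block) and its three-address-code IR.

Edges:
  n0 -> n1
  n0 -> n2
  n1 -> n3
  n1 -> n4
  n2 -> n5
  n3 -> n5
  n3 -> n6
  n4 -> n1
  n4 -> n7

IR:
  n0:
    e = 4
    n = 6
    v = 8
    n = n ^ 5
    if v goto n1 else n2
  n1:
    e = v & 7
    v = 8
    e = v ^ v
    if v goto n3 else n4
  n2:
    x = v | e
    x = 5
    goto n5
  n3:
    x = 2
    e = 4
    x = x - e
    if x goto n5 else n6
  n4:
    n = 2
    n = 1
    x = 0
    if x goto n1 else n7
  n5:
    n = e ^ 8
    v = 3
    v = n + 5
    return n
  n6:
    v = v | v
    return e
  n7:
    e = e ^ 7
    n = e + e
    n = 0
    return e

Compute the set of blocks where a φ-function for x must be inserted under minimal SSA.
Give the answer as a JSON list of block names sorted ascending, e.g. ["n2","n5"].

idom tree: n1←n0 n2←n0 n3←n1 n4←n1 n5←n0 n6←n3 n7←n4
Dom∩ at merges:
  n1: preds {n0,n4}: {n0} ∩ {n0,n1,n4} = {n0}; idom=n0
  n5: preds {n2,n3}: {n0,n2} ∩ {n0,n1,n3} = {n0}; idom=n0

Frontier:
  join n1 pred n0: · stop@n0
  join n1 pred n4: n4→n1 stop@n0
  join n5 pred n2: n2 stop@n0
  join n5 pred n3: n3→n1 stop@n0
  DF(n0)=∅
  DF(n1)={n1,n5}
  DF(n2)={n5}
  DF(n3)={n5}
  DF(n4)={n1}
  DF(n5)=∅
  DF(n6)=∅
  DF(n7)=∅

φ for x: defs {n2,n3,n4}
  DF⁺ = {n1,n5}

Answer: ["n1", "n5"]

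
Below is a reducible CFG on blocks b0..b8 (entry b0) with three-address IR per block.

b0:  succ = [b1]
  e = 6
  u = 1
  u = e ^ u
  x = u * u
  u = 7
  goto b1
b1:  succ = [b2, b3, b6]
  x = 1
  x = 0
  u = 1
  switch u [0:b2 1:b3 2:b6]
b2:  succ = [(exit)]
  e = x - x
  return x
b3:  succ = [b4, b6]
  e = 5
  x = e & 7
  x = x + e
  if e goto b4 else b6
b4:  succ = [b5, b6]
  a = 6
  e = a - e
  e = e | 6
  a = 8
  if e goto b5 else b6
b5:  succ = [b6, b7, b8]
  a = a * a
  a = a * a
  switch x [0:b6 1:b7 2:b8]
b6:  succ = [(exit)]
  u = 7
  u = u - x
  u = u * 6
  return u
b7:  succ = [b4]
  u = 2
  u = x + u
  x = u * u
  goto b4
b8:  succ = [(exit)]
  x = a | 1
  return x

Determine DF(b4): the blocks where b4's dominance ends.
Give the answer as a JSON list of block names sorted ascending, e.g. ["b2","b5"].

idom tree: b1←b0 b2←b1 b3←b1 b4←b3 b5←b4 b6←b1 b7←b5 b8←b5
Dom at joins:
  b4: preds {b3,b7}: {b0,b1,b3} ∩ {b0,b1,b3,b4,b5,b7} = {b0,b1,b3}; idom=b3
  b6: preds {b1,b3,b4,b5}: {b0,b1} ∩ {b0,b1,b3} ∩ {b0,b1,b3,b4} ∩ {b0,b1,b3,b4,b5} = {b0,b1}; idom=b1

DF derivation:
  join b4 pred b3: · stop@b3
  join b4 pred b7: b7→b5→b4 stop@b3
  join b6 pred b1: · stop@b1
  join b6 pred b3: b3 stop@b1
  join b6 pred b4: b4→b3 stop@b1
  join b6 pred b5: b5→b4→b3 stop@b1
  b0 → ∅
  b1 → ∅
  b2 → ∅
  b3 → {b6}
  b4 → {b4,b6}
  b5 → {b4,b6}
  b6 → ∅
  b7 → {b4}
  b8 → ∅

DF(b4) = ["b4", "b6"]

Answer: ["b4", "b6"]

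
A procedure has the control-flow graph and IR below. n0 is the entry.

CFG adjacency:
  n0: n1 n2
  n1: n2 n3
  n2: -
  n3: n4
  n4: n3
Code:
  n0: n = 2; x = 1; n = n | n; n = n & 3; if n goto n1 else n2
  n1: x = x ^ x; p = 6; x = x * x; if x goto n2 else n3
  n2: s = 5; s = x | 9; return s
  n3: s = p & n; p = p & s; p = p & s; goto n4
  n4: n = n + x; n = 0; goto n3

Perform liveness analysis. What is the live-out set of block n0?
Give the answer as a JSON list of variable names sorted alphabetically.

def/use:
  n0: def={n,x} ue=∅
  n1: def={p,x} ue={x}
  n2: def={s} ue={x}
  n3: def={p,s} ue={n,p}
  n4: def={n} ue={n,x}

Live sets:
  n0: in=∅ out={n,x}
  n1: in={n,x} out={n,p,x}
  n2: in={x} out=∅
  n3: in={n,p,x} out={n,p,x}
  n4: in={n,p,x} out={n,p,x}

live-out(n0) = ["n", "x"]

Answer: ["n", "x"]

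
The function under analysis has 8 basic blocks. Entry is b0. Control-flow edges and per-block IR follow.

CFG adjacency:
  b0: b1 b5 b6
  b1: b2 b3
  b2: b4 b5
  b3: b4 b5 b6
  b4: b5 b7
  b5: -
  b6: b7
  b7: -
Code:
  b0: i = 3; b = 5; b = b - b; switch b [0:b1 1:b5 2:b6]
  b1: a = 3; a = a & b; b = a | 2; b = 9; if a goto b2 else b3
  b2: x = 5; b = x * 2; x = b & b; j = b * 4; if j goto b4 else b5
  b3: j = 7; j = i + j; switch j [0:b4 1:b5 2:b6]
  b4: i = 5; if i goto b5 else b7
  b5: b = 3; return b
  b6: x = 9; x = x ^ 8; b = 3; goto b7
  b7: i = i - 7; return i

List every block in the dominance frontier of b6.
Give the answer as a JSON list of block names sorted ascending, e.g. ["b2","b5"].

idom tree: b1←b0 b2←b1 b3←b1 b4←b1 b5←b0 b6←b0 b7←b0
Dom at joins:
  b4: preds {b2,b3}: {b0,b1,b2} ∩ {b0,b1,b3} = {b0,b1}; idom=b1
  b5: preds {b0,b2,b3,b4}: {b0} ∩ {b0,b1,b2} ∩ {b0,b1,b3} ∩ {b0,b1,b4} = {b0}; idom=b0
  b6: preds {b0,b3}: {b0} ∩ {b0,b1,b3} = {b0}; idom=b0
  b7: preds {b4,b6}: {b0,b1,b4} ∩ {b0,b6} = {b0}; idom=b0

DF derivation:
  join b4 pred b2: b2 stop@b1
  join b4 pred b3: b3 stop@b1
  join b5 pred b0: · stop@b0
  join b5 pred b2: b2→b1 stop@b0
  join b5 pred b3: b3→b1 stop@b0
  join b5 pred b4: b4→b1 stop@b0
  join b6 pred b0: · stop@b0
  join b6 pred b3: b3→b1 stop@b0
  join b7 pred b4: b4→b1 stop@b0
  join b7 pred b6: b6 stop@b0
  b0 → ∅
  b1 → {b5,b6,b7}
  b2 → {b4,b5}
  b3 → {b4,b5,b6}
  b4 → {b5,b7}
  b5 → ∅
  b6 → {b7}
  b7 → ∅

DF(b6) = ["b7"]

Answer: ["b7"]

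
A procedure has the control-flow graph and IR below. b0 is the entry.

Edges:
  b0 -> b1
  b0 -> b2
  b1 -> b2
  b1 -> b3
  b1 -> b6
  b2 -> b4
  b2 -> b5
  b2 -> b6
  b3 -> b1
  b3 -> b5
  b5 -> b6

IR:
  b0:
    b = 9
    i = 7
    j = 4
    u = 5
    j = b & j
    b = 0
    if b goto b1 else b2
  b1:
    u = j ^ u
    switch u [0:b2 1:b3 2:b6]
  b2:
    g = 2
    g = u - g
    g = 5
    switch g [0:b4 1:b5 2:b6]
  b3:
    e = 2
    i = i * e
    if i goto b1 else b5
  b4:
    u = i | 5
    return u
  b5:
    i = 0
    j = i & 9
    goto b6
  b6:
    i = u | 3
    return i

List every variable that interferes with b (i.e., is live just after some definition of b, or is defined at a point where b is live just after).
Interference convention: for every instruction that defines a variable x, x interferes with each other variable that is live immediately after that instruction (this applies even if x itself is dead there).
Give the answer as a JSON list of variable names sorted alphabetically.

Answer: ["i", "j", "u"]

Derivation:
def/use:
  b0 def {b,i,j,u} use ∅
  b1 def {u} use {j,u}
  b2 def {g} use {u}
  b3 def {e,i} use {i}
  b4 def {u} use {i}
  b5 def {i,j} use ∅
  b6 def {i} use {u}

Liveness:
  b0: in=∅ out={i,j,u}
  b1: in={i,j,u} out={i,j,u}
  b2: in={i,u} out={i,u}
  b3: in={i,j,u} out={i,j,u}
  b4: in={i} out=∅
  b5: in={u} out={u}
  b6: in={u} out=∅

Interference:
  b↔{i,j,u}
  e↔{i,j,u}
  g↔{i,u}
  i↔{b,e,g,j,u}
  j↔{b,e,i,u}
  u↔{b,e,g,i,j}

N(b) = ["i", "j", "u"]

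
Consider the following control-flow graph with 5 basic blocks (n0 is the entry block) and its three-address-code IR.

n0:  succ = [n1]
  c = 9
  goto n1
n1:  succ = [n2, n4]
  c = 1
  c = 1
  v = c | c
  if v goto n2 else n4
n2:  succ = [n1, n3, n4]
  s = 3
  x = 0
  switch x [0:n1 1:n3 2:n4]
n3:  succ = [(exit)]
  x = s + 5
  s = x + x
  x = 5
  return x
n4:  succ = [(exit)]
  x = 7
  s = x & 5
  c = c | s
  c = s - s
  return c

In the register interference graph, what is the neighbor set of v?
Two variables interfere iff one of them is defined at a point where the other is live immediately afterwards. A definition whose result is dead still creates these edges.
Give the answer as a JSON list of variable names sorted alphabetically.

Answer: ["c"]

Derivation:
Per-block:
  n0: def={c} ue=∅
  n1: def={c,v} ue=∅
  n2: def={s,x} ue=∅
  n3: def={s,x} ue={s}
  n4: def={c,s,x} ue={c}

Live sets:
  n0 li=∅ lo=∅
  n1 li=∅ lo={c}
  n2 li={c} lo={c,s}
  n3 li={s} lo=∅
  n4 li={c} lo=∅

Interfere edges:
  c↔{s,v,x}
  s↔{c,x}
  v↔{c}
  x↔{c,s}

N(v) = ["c"]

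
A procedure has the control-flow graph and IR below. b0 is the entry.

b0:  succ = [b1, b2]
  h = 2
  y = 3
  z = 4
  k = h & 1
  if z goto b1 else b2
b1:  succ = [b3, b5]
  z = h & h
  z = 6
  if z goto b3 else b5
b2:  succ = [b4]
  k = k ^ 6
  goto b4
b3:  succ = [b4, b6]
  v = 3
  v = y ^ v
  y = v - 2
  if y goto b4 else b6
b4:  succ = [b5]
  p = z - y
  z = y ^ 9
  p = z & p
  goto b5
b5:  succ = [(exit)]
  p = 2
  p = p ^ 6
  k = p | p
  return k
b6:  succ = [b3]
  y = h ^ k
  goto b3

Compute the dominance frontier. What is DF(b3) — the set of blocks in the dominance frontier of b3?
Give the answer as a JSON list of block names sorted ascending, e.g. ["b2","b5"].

Answer: ["b3", "b4"]

Analysis:
idom tree: b1←b0 b2←b0 b3←b1 b4←b0 b5←b0 b6←b3
Dom at joins:
  b3: preds {b1,b6}: {b0,b1} ∩ {b0,b1,b3,b6} = {b0,b1}; idom=b1
  b4: preds {b2,b3}: {b0,b2} ∩ {b0,b1,b3} = {b0}; idom=b0
  b5: preds {b1,b4}: {b0,b1} ∩ {b0,b4} = {b0}; idom=b0

DF derivation:
  b3←b1: walk · to b1
  b3←b6: walk b6→b3 to b1
  b4←b2: walk b2 to b0
  b4←b3: walk b3→b1 to b0
  b5←b1: walk b1 to b0
  b5←b4: walk b4 to b0
  b0 → ∅
  b1 → {b4,b5}
  b2 → {b4}
  b3 → {b3,b4}
  b4 → {b5}
  b5 → ∅
  b6 → {b3}

DF(b3) = ["b3", "b4"]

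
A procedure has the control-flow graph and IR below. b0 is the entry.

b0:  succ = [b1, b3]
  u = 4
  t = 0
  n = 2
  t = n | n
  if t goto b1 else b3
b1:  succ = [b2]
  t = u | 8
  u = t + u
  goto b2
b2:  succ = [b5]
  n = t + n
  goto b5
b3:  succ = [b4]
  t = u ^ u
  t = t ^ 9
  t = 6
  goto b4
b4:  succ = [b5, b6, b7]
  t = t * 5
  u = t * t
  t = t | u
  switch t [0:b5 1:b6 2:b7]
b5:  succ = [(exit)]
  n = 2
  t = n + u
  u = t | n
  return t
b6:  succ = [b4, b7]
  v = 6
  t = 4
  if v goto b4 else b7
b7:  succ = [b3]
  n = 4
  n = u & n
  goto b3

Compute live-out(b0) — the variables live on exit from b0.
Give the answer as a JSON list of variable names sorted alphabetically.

Block summaries:
  b0: {n,t,u} / ∅
  b1: {t,u} / {u}
  b2: {n} / {n,t}
  b3: {t} / {u}
  b4: {t,u} / {t}
  b5: {n,t,u} / {u}
  b6: {t,v} / ∅
  b7: {n} / {u}

Liveness:
  b0 li=∅ lo={n,u}
  b1 li={n,u} lo={n,t,u}
  b2 li={n,t,u} lo={u}
  b3 li={u} lo={t}
  b4 li={t} lo={u}
  b5 li={u} lo=∅
  b6 li={u} lo={t,u}
  b7 li={u} lo={u}

live-out(b0) = ["n", "u"]

Answer: ["n", "u"]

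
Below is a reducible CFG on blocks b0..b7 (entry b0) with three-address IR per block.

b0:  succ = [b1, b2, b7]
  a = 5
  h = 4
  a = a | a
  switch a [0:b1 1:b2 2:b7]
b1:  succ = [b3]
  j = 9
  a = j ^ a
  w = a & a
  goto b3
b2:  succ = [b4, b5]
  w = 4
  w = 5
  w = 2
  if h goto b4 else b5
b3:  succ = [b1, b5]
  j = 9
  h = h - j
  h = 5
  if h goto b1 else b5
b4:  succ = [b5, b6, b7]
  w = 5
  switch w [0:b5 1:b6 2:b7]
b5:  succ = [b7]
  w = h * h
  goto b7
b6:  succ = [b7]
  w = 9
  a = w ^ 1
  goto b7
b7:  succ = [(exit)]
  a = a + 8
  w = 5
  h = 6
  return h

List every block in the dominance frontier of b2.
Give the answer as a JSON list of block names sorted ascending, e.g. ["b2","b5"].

idom tree: b1←b0 b2←b0 b3←b1 b4←b2 b5←b0 b6←b4 b7←b0
Join-block Dom:
  b1: preds {b0,b3}: {b0} ∩ {b0,b1,b3} = {b0}; idom=b0
  b5: preds {b2,b3,b4}: {b0,b2} ∩ {b0,b1,b3} ∩ {b0,b2,b4} = {b0}; idom=b0
  b7: preds {b0,b4,b5,b6}: {b0} ∩ {b0,b2,b4} ∩ {b0,b5} ∩ {b0,b2,b4,b6} = {b0}; idom=b0

DF derivation:
  join b1 pred b0: · stop@b0
  join b1 pred b3: b3→b1 stop@b0
  join b5 pred b2: b2 stop@b0
  join b5 pred b3: b3→b1 stop@b0
  join b5 pred b4: b4→b2 stop@b0
  join b7 pred b0: · stop@b0
  join b7 pred b4: b4→b2 stop@b0
  join b7 pred b5: b5 stop@b0
  join b7 pred b6: b6→b4→b2 stop@b0
  b0: DF=∅
  b1: DF={b1,b5}
  b2: DF={b5,b7}
  b3: DF={b1,b5}
  b4: DF={b5,b7}
  b5: DF={b7}
  b6: DF={b7}
  b7: DF=∅

DF(b2) = ["b5", "b7"]

Answer: ["b5", "b7"]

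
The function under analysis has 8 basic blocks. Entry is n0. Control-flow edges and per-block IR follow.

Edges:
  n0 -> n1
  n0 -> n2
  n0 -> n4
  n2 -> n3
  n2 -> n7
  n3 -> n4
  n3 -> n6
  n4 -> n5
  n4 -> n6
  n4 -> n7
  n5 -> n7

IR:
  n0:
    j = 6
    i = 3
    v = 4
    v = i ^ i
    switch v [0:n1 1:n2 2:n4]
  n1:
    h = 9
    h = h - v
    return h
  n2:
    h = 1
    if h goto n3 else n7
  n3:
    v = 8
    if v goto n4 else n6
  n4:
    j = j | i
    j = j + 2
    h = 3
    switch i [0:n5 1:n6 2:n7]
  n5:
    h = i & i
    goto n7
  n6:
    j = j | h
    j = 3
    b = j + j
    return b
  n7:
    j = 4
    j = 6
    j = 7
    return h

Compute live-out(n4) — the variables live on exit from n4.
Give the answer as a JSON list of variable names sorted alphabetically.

def/use:
  n0: def={i,j,v} ue=∅
  n1: def={h} ue={v}
  n2: def={h} ue=∅
  n3: def={v} ue=∅
  n4: def={h,j} ue={i,j}
  n5: def={h} ue={i}
  n6: def={b,j} ue={h,j}
  n7: def={j} ue={h}

Liveness:
  n0 li=∅ lo={i,j,v}
  n1 li={v} lo=∅
  n2 li={i,j} lo={h,i,j}
  n3 li={h,i,j} lo={h,i,j}
  n4 li={i,j} lo={h,i,j}
  n5 li={i} lo={h}
  n6 li={h,j} lo=∅
  n7 li={h} lo=∅

live-out(n4) = ["h", "i", "j"]

Answer: ["h", "i", "j"]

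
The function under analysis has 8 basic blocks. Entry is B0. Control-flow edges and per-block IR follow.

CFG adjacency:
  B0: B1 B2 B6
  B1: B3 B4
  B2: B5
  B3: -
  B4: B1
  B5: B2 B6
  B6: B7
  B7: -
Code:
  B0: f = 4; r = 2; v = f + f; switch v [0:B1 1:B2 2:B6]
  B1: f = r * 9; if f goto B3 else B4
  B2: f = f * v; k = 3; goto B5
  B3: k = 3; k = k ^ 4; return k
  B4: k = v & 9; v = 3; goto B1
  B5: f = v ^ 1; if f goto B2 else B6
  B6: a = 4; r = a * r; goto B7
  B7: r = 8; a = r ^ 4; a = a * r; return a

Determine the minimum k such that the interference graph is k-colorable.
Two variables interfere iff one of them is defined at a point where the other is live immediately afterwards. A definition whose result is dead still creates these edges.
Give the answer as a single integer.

Answer: 3

Working:
Block summaries:
  B0: {f,r,v} / ∅
  B1: {f} / {r}
  B2: {f,k} / {f,v}
  B3: {k} / ∅
  B4: {k,v} / {v}
  B5: {f} / {v}
  B6: {a,r} / {r}
  B7: {a,r} / ∅

Live sets:
  B0: in=∅ out={f,r,v}
  B1: in={r,v} out={r,v}
  B2: in={f,r,v} out={r,v}
  B3: in=∅ out=∅
  B4: in={r,v} out={r,v}
  B5: in={r,v} out={f,r,v}
  B6: in={r} out=∅
  B7: in=∅ out=∅

Interfere edges:
  a: {r}
  f: {r,v}
  k: {r,v}
  r: {a,f,k,v}
  v: {f,k,r}

Chromatic number:
  {f,r,v} pairwise interfere (3-clique) ⇒ χ ≥ 3
  3-colouring: c0={r}  c1={a,v}  c2={f,k}
  χ = 3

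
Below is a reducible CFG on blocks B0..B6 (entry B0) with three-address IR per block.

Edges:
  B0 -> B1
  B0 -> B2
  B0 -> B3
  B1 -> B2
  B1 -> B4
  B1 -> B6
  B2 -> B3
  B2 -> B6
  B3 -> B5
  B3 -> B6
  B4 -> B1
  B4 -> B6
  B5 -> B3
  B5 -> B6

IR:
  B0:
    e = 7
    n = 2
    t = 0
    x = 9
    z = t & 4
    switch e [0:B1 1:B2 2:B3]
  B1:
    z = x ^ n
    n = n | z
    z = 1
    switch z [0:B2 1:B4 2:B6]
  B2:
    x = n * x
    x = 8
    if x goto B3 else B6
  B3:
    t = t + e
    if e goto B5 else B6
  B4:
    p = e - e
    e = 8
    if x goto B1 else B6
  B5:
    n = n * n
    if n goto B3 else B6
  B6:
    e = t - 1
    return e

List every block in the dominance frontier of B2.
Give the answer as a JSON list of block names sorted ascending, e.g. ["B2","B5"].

idom tree: B1←B0 B2←B0 B3←B0 B4←B1 B5←B3 B6←B0
Join-block Dom:
  B1: preds {B0,B4}: {B0} ∩ {B0,B1,B4} = {B0}; idom=B0
  B2: preds {B0,B1}: {B0} ∩ {B0,B1} = {B0}; idom=B0
  B3: preds {B0,B2,B5}: {B0} ∩ {B0,B2} ∩ {B0,B3,B5} = {B0}; idom=B0
  B6: preds {B1,B2,B3,B4,B5}: {B0,B1} ∩ {B0,B2} ∩ {B0,B3} ∩ {B0,B1,B4} ∩ {B0,B3,B5} = {B0}; idom=B0

DF walk-up:
  B1←B0: walk · to B0
  B1←B4: walk B4→B1 to B0
  B2←B0: walk · to B0
  B2←B1: walk B1 to B0
  B3←B0: walk · to B0
  B3←B2: walk B2 to B0
  B3←B5: walk B5→B3 to B0
  B6←B1: walk B1 to B0
  B6←B2: walk B2 to B0
  B6←B3: walk B3 to B0
  B6←B4: walk B4→B1 to B0
  B6←B5: walk B5→B3 to B0
  B0 → ∅
  B1 → {B1,B2,B6}
  B2 → {B3,B6}
  B3 → {B3,B6}
  B4 → {B1,B6}
  B5 → {B3,B6}
  B6 → ∅

DF(B2) = ["B3", "B6"]

Answer: ["B3", "B6"]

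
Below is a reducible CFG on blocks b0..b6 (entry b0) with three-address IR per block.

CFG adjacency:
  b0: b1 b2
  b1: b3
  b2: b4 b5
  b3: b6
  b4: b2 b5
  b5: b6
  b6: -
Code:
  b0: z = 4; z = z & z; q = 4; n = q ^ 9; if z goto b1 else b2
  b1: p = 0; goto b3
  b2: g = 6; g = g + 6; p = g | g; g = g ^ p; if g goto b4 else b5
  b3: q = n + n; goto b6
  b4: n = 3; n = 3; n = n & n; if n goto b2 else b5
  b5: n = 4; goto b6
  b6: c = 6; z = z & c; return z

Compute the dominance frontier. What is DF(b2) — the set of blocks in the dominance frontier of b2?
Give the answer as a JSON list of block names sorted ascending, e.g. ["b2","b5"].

Answer: ["b2", "b6"]

Analysis:
idom tree: b1←b0 b2←b0 b3←b1 b4←b2 b5←b2 b6←b0
Join-block Dom:
  b2: preds {b0,b4}: {b0} ∩ {b0,b2,b4} = {b0}; idom=b0
  b5: preds {b2,b4}: {b0,b2} ∩ {b0,b2,b4} = {b0,b2}; idom=b2
  b6: preds {b3,b5}: {b0,b1,b3} ∩ {b0,b2,b5} = {b0}; idom=b0

Frontier:
  b2←b0: walk · to b0
  b2←b4: walk b4→b2 to b0
  b5←b2: walk · to b2
  b5←b4: walk b4 to b2
  b6←b3: walk b3→b1 to b0
  b6←b5: walk b5→b2 to b0
  b0 → ∅
  b1 → {b6}
  b2 → {b2,b6}
  b3 → {b6}
  b4 → {b2,b5}
  b5 → {b6}
  b6 → ∅

DF(b2) = ["b2", "b6"]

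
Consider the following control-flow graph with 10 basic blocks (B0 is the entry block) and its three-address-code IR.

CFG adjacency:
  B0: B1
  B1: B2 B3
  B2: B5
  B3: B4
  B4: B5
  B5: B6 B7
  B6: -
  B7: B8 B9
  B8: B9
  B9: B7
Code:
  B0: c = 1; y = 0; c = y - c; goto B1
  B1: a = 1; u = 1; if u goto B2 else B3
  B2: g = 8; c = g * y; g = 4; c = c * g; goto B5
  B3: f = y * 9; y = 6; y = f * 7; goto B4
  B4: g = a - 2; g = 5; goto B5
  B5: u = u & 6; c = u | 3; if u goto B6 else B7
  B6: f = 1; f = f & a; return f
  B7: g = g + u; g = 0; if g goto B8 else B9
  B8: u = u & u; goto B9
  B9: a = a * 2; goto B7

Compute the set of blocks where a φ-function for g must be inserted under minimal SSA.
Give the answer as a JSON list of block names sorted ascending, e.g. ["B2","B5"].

idom tree: B1←B0 B2←B1 B3←B1 B4←B3 B5←B1 B6←B5 B7←B5 B8←B7 B9←B7
Dom at joins:
  B5: preds {B2,B4}: {B0,B1,B2} ∩ {B0,B1,B3,B4} = {B0,B1}; idom=B1
  B7: preds {B5,B9}: {B0,B1,B5} ∩ {B0,B1,B5,B7,B9} = {B0,B1,B5}; idom=B5
  B9: preds {B7,B8}: {B0,B1,B5,B7} ∩ {B0,B1,B5,B7,B8} = {B0,B1,B5,B7}; idom=B7

DF derivation:
  B5←B2: walk B2 to B1
  B5←B4: walk B4→B3 to B1
  B7←B5: walk · to B5
  B7←B9: walk B9→B7 to B5
  B9←B7: walk · to B7
  B9←B8: walk B8 to B7
  B0 → ∅
  B1 → ∅
  B2 → {B5}
  B3 → {B5}
  B4 → {B5}
  B5 → ∅
  B6 → ∅
  B7 → {B7}
  B8 → {B9}
  B9 → {B7}

φ for g: defs {B2,B4,B7}
  DF⁺ = {B5,B7}

Answer: ["B5", "B7"]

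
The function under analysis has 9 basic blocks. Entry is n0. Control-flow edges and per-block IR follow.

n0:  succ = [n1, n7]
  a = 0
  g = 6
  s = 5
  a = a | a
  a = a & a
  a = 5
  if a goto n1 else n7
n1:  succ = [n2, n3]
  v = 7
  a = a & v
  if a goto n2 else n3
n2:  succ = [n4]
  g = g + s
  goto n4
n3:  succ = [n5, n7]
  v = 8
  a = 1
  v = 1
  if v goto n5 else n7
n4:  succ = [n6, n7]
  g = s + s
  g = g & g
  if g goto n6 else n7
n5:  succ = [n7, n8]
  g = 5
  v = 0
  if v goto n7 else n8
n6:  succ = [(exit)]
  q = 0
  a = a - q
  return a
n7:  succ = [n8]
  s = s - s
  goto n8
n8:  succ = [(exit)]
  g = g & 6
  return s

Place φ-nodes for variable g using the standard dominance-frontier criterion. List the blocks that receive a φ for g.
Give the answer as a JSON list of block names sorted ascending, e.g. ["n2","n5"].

Answer: ["n7", "n8"]

Working:
idom tree: n1←n0 n2←n1 n3←n1 n4←n2 n5←n3 n6←n4 n7←n0 n8←n0
Dom at joins:
  n7: preds {n0,n3,n4,n5}: {n0} ∩ {n0,n1,n3} ∩ {n0,n1,n2,n4} ∩ {n0,n1,n3,n5} = {n0}; idom=n0
  n8: preds {n5,n7}: {n0,n1,n3,n5} ∩ {n0,n7} = {n0}; idom=n0

Frontier:
  join n7 pred n0: · stop@n0
  join n7 pred n3: n3→n1 stop@n0
  join n7 pred n4: n4→n2→n1 stop@n0
  join n7 pred n5: n5→n3→n1 stop@n0
  join n8 pred n5: n5→n3→n1 stop@n0
  join n8 pred n7: n7 stop@n0
  n0 → ∅
  n1 → {n7,n8}
  n2 → {n7}
  n3 → {n7,n8}
  n4 → {n7}
  n5 → {n7,n8}
  n6 → ∅
  n7 → {n8}
  n8 → ∅

φ for g: defs {n0,n2,n4,n5,n8}
  DF⁺ = {n7,n8}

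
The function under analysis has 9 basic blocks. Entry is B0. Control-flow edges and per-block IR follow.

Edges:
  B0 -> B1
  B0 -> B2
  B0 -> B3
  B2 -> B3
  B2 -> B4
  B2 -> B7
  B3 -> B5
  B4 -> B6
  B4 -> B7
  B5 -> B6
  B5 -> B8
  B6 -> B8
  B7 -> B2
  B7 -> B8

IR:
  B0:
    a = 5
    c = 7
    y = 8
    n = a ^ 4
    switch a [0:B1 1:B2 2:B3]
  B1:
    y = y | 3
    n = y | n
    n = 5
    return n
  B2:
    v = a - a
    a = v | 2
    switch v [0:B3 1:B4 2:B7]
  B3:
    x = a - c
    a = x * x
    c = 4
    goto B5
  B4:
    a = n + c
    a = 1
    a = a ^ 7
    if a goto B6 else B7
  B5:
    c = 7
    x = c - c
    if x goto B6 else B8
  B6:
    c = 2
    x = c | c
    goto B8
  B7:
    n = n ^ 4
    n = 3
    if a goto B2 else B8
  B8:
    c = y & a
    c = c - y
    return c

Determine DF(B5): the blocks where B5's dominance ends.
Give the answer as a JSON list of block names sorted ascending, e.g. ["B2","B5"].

idom tree: B1←B0 B2←B0 B3←B0 B4←B2 B5←B3 B6←B0 B7←B2 B8←B0
Join-block Dom:
  B2: preds {B0,B7}: {B0} ∩ {B0,B2,B7} = {B0}; idom=B0
  B3: preds {B0,B2}: {B0} ∩ {B0,B2} = {B0}; idom=B0
  B6: preds {B4,B5}: {B0,B2,B4} ∩ {B0,B3,B5} = {B0}; idom=B0
  B7: preds {B2,B4}: {B0,B2} ∩ {B0,B2,B4} = {B0,B2}; idom=B2
  B8: preds {B5,B6,B7}: {B0,B3,B5} ∩ {B0,B6} ∩ {B0,B2,B7} = {B0}; idom=B0

DF walk-up:
  join B2 pred B0: · stop@B0
  join B2 pred B7: B7→B2 stop@B0
  join B3 pred B0: · stop@B0
  join B3 pred B2: B2 stop@B0
  join B6 pred B4: B4→B2 stop@B0
  join B6 pred B5: B5→B3 stop@B0
  join B7 pred B2: · stop@B2
  join B7 pred B4: B4 stop@B2
  join B8 pred B5: B5→B3 stop@B0
  join B8 pred B6: B6 stop@B0
  join B8 pred B7: B7→B2 stop@B0
  B0 → ∅
  B1 → ∅
  B2 → {B2,B3,B6,B8}
  B3 → {B6,B8}
  B4 → {B6,B7}
  B5 → {B6,B8}
  B6 → {B8}
  B7 → {B2,B8}
  B8 → ∅

DF(B5) = ["B6", "B8"]

Answer: ["B6", "B8"]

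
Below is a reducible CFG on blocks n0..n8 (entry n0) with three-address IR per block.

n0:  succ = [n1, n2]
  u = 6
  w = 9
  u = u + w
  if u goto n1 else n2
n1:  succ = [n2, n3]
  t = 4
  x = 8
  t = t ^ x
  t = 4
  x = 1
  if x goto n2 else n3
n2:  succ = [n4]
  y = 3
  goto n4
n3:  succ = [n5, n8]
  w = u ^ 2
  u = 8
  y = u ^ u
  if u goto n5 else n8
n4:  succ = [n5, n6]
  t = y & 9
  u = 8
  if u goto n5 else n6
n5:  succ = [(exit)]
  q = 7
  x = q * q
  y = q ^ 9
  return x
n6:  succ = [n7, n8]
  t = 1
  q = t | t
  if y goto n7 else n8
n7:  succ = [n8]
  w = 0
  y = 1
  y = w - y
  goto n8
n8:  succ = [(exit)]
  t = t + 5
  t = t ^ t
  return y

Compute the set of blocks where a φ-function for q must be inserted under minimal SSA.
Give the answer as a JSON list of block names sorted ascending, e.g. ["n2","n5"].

Answer: ["n8"]

Working:
idom tree: n1←n0 n2←n0 n3←n1 n4←n2 n5←n0 n6←n4 n7←n6 n8←n0
Dom at joins:
  n2: preds {n0,n1}: {n0} ∩ {n0,n1} = {n0}; idom=n0
  n5: preds {n3,n4}: {n0,n1,n3} ∩ {n0,n2,n4} = {n0}; idom=n0
  n8: preds {n3,n6,n7}: {n0,n1,n3} ∩ {n0,n2,n4,n6} ∩ {n0,n2,n4,n6,n7} = {n0}; idom=n0

DF derivation:
  n2←n0: walk · to n0
  n2←n1: walk n1 to n0
  n5←n3: walk n3→n1 to n0
  n5←n4: walk n4→n2 to n0
  n8←n3: walk n3→n1 to n0
  n8←n6: walk n6→n4→n2 to n0
  n8←n7: walk n7→n6→n4→n2 to n0
  n0 → ∅
  n1 → {n2,n5,n8}
  n2 → {n5,n8}
  n3 → {n5,n8}
  n4 → {n5,n8}
  n5 → ∅
  n6 → {n8}
  n7 → {n8}
  n8 → ∅

φ for q: defs {n5,n6}
  DF⁺ = {n8}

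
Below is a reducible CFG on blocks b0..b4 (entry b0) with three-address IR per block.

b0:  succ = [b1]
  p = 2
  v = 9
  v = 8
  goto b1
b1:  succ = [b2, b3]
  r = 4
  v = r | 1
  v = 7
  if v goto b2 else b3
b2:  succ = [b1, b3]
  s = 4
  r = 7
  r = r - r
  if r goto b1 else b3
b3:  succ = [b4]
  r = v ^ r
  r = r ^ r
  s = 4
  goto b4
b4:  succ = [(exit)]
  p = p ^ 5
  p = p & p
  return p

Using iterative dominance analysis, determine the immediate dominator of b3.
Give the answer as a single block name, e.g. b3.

idom tree: b1←b0 b2←b1 b3←b1 b4←b3
Dom at joins:
  b1: preds {b0,b2}: {b0} ∩ {b0,b1,b2} = {b0}; idom=b0
  b3: preds {b1,b2}: {b0,b1} ∩ {b0,b1,b2} = {b0,b1}; idom=b1

idom(b3) = b1

Answer: b1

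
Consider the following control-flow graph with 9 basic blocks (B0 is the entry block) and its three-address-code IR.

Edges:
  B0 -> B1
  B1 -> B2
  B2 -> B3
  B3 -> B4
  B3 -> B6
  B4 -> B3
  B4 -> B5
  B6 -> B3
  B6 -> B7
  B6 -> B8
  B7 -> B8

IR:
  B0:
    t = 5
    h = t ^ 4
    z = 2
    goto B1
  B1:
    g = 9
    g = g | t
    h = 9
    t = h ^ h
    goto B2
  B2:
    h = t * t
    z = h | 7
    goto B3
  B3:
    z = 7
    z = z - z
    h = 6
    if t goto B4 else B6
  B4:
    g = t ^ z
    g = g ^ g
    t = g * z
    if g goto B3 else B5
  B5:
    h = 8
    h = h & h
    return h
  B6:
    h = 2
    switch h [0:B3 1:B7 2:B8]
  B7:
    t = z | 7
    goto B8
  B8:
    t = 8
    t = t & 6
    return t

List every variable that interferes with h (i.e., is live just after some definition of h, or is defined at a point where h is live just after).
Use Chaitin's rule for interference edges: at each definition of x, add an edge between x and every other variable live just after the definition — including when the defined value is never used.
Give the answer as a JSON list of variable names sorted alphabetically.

Block summaries:
  B0 def {h,t,z} use ∅
  B1 def {g,h,t} use {t}
  B2 def {h,z} use {t}
  B3 def {h,z} use {t}
  B4 def {g,t} use {t,z}
  B5 def {h} use ∅
  B6 def {h} use ∅
  B7 def {t} use {z}
  B8 def {t} use ∅

Liveness:
  B0: in=∅ out={t}
  B1: in={t} out={t}
  B2: in={t} out={t}
  B3: in={t} out={t,z}
  B4: in={t,z} out={t}
  B5: in=∅ out=∅
  B6: in={t,z} out={t,z}
  B7: in={z} out=∅
  B8: in=∅ out=∅

Interference:
  g: {t,z}
  h: {t,z}
  t: {g,h,z}
  z: {g,h,t}

N(h) = ["t", "z"]

Answer: ["t", "z"]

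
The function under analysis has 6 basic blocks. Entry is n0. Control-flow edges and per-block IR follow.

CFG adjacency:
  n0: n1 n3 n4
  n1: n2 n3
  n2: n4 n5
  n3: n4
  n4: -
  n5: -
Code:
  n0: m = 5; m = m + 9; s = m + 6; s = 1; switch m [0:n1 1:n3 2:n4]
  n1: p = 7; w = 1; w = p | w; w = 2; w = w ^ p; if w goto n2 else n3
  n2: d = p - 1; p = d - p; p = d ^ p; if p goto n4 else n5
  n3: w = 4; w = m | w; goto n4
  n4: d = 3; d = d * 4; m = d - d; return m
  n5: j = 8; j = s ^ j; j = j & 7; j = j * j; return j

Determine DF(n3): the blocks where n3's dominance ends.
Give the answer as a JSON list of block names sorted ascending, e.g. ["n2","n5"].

Answer: ["n4"]

Derivation:
idom tree: n1←n0 n2←n1 n3←n0 n4←n0 n5←n2
Join-block Dom:
  n3: preds {n0,n1}: {n0} ∩ {n0,n1} = {n0}; idom=n0
  n4: preds {n0,n2,n3}: {n0} ∩ {n0,n1,n2} ∩ {n0,n3} = {n0}; idom=n0

DF derivation:
  join n3 pred n0: · stop@n0
  join n3 pred n1: n1 stop@n0
  join n4 pred n0: · stop@n0
  join n4 pred n2: n2→n1 stop@n0
  join n4 pred n3: n3 stop@n0
  n0: DF=∅
  n1: DF={n3,n4}
  n2: DF={n4}
  n3: DF={n4}
  n4: DF=∅
  n5: DF=∅

DF(n3) = ["n4"]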